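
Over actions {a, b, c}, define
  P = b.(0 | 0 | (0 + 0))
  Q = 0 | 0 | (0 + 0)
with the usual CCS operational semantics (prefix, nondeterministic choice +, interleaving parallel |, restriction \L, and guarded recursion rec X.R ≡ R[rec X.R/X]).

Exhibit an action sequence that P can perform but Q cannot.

LTS(P): 2 reachable states
  p0 = b.(0 | 0 | (0 + 0)) → =b=> p1
  p1 = 0 | 0 | (0 + 0) → deadlocked
LTS(Q): 1 reachable states
  q0 = 0 | 0 | (0 + 0) → deadlocked
Run σ = ⟨b⟩ on P: start {p0}
  step 1 (b): {p1}
  P completes σ.
Run σ = ⟨b⟩ on Q: start {q0}
  step 1 (b): no successor for Q

b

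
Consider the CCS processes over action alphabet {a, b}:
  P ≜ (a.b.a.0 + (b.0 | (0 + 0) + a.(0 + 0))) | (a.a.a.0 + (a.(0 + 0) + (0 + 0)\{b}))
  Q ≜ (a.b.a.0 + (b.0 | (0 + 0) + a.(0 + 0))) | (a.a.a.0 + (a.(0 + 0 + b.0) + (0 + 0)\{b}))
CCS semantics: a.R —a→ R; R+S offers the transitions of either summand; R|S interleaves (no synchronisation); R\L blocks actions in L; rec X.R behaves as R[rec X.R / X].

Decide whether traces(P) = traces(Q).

LTS(P): 30 reachable states
  m0 = (a.b.a.0 + (b.0 | (0 + 0) + a.(0 + 0))) | (a.a.a.0 + (a.(0 + 0) + (0 + 0)\{b})) | —a→ m1, —a→ m2, —a→ m3, —a→ m4, —b→ m5
  m1 = (0 + 0) | (a.a.a.0 + (a.(0 + 0) + (0 + 0)\{b})) | —a→ m6, —a→ m7
  m2 = (a.b.a.0 + (b.0 | (0 + 0) + a.(0 + 0))) | (0 + 0) | —a→ m6, —a→ m8, —b→ m9
  m3 = (a.b.a.0 + (b.0 | (0 + 0) + a.(0 + 0))) | a.a.0 | —a→ m10, —a→ m11, —a→ m7, —b→ m12
  m4 = b.a.0 | (a.a.a.0 + (a.(0 + 0) + (0 + 0)\{b})) | —a→ m11, —a→ m8, —b→ m13
  m5 = 0 | (0 + 0) | (a.a.a.0 + (a.(0 + 0) + (0 + 0)\{b})) | —a→ m12, —a→ m9
  m6 = (0 + 0) | (0 + 0) | ∅
  m7 = (0 + 0) | a.a.0 | —a→ m14
  m8 = b.a.0 | (0 + 0) | —b→ m15
  m9 = 0 | (0 + 0) | (0 + 0) | ∅
  m10 = (a.b.a.0 + (b.0 | (0 + 0) + a.(0 + 0))) | a.0 | —a→ m14, —a→ m16, —a→ m17, —b→ m18
  m11 = b.a.0 | a.a.0 | —a→ m17, —b→ m19
  m12 = 0 | (0 + 0) | a.a.0 | —a→ m18
  m13 = a.0 | (a.a.a.0 + (a.(0 + 0) + (0 + 0)\{b})) | —a→ m15, —a→ m19, —a→ m20
  m14 = (0 + 0) | a.0 | —a→ m21
  m15 = a.0 | (0 + 0) | —a→ m22
  m16 = (a.b.a.0 + (b.0 | (0 + 0) + a.(0 + 0))) | 0 | —a→ m21, —a→ m23, —b→ m24
  m17 = b.a.0 | a.0 | —a→ m23, —b→ m25
  m18 = 0 | (0 + 0) | a.0 | —a→ m24
  m19 = a.0 | a.a.0 | —a→ m25, —a→ m26
  m20 = 0 | (a.a.a.0 + (a.(0 + 0) + (0 + 0)\{b})) | —a→ m22, —a→ m26
  m21 = (0 + 0) | 0 | ∅
  m22 = 0 | (0 + 0) | ∅
  m23 = b.a.0 | 0 | —b→ m27
  m24 = 0 | (0 + 0) | 0 | ∅
  m25 = a.0 | a.0 | —a→ m27, —a→ m28
  m26 = 0 | a.a.0 | —a→ m28
  m27 = a.0 | 0 | —a→ m29
  m28 = 0 | a.0 | —a→ m29
  m29 = 0 | 0 | ∅
LTS(Q): 30 reachable states
  n0 = (a.b.a.0 + (b.0 | (0 + 0) + a.(0 + 0))) | (a.a.a.0 + (a.(0 + 0 + b.0) + (0 + 0)\{b})) | —a→ n1, —a→ n2, —a→ n3, —a→ n4, —b→ n5
  n1 = (0 + 0) | (a.a.a.0 + (a.(0 + 0 + b.0) + (0 + 0)\{b})) | —a→ n6, —a→ n7
  n2 = (a.b.a.0 + (b.0 | (0 + 0) + a.(0 + 0))) | (0 + 0 + b.0) | —a→ n6, —a→ n8, —b→ n10, —b→ n9
  n3 = (a.b.a.0 + (b.0 | (0 + 0) + a.(0 + 0))) | a.a.0 | —a→ n11, —a→ n12, —a→ n7, —b→ n13
  n4 = b.a.0 | (a.a.a.0 + (a.(0 + 0 + b.0) + (0 + 0)\{b})) | —a→ n12, —a→ n8, —b→ n14
  n5 = 0 | (0 + 0) | (a.a.a.0 + (a.(0 + 0 + b.0) + (0 + 0)\{b})) | —a→ n10, —a→ n13
  n6 = (0 + 0) | (0 + 0 + b.0) | —b→ n15
  n7 = (0 + 0) | a.a.0 | —a→ n16
  n8 = b.a.0 | (0 + 0 + b.0) | —b→ n17, —b→ n18
  n9 = (a.b.a.0 + (b.0 | (0 + 0) + a.(0 + 0))) | 0 | —a→ n15, —a→ n18, —b→ n19
  n10 = 0 | (0 + 0) | (0 + 0 + b.0) | —b→ n19
  n11 = (a.b.a.0 + (b.0 | (0 + 0) + a.(0 + 0))) | a.0 | —a→ n16, —a→ n20, —a→ n9, —b→ n21
  n12 = b.a.0 | a.a.0 | —a→ n20, —b→ n22
  n13 = 0 | (0 + 0) | a.a.0 | —a→ n21
  n14 = a.0 | (a.a.a.0 + (a.(0 + 0 + b.0) + (0 + 0)\{b})) | —a→ n17, —a→ n22, —a→ n23
  n15 = (0 + 0) | 0 | ∅
  n16 = (0 + 0) | a.0 | —a→ n15
  n17 = a.0 | (0 + 0 + b.0) | —a→ n24, —b→ n25
  n18 = b.a.0 | 0 | —b→ n25
  n19 = 0 | (0 + 0) | 0 | ∅
  n20 = b.a.0 | a.0 | —a→ n18, —b→ n26
  n21 = 0 | (0 + 0) | a.0 | —a→ n19
  n22 = a.0 | a.a.0 | —a→ n26, —a→ n27
  n23 = 0 | (a.a.a.0 + (a.(0 + 0 + b.0) + (0 + 0)\{b})) | —a→ n24, —a→ n27
  n24 = 0 | (0 + 0 + b.0) | —b→ n28
  n25 = a.0 | 0 | —a→ n28
  n26 = a.0 | a.0 | —a→ n25, —a→ n29
  n27 = 0 | a.a.0 | —a→ n29
  n28 = 0 | 0 | ∅
  n29 = 0 | a.0 | —a→ n28
Run σ = ⟨abb⟩ on Q: start {n0}
  after a @ step 1: {n1, n2, n3, n4}
  after b @ step 2: {n10, n13, n14, n9}
  after b @ step 3: {n19}
  Q completes σ.
Run σ = ⟨abb⟩ on P: start {m0}
  after a @ step 1: {m1, m2, m3, m4}
  after b @ step 2: {m12, m13, m9}
  after b @ step 3: ∅ (P stuck)

trace-distinct — witness ⟨abb⟩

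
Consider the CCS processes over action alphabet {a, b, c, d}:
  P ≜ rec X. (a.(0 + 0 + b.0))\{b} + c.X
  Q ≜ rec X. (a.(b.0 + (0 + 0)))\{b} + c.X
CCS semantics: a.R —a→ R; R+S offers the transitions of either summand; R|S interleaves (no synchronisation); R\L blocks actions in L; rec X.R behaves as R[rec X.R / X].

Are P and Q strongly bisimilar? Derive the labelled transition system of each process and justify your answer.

P's transition system — 2 states:
  u0 = rec X. (a.(0 + 0 + b.0))\{b} + c.X ⊢ =a=> u1, =c=> u0
  u1 = (0 + 0 + b.0)\{b} ⊢ deadlocked
Q's transition system — 2 states:
  v0 = rec X. (a.(b.0 + (0 + 0)))\{b} + c.X ⊢ =a=> v1, =c=> v0
  v1 = (b.0 + (0 + 0))\{b} ⊢ deadlocked
Bisimilarity quotient blocks:
  B0 = {u0, v0}
  B1 = {u1, v1}
u0 ∈ B0, v0 ∈ B0 → same block

YES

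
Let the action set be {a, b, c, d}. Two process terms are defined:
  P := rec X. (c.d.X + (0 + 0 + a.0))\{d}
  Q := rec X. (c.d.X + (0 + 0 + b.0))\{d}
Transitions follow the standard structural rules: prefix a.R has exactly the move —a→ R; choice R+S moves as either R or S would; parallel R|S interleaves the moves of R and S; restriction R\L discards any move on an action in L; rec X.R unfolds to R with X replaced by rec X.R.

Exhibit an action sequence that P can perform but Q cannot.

a

Reachable graph of P (3 states):
  m0 = rec X. (c.d.X + (0 + 0 + a.0))\{d} :: --a--▸ m1, --c--▸ m2
  m1 = 0\{d} :: stopped
  m2 = (d.(rec X. (c.d.X + (0 + 0 + a.0))\{d}))\{d} :: stopped
Reachable graph of Q (3 states):
  n0 = rec X. (c.d.X + (0 + 0 + b.0))\{d} :: --b--▸ n1, --c--▸ n2
  n1 = 0\{d} :: stopped
  n2 = (d.(rec X. (c.d.X + (0 + 0 + b.0))\{d}))\{d} :: stopped
Executing a from P (initial set {m0}):
  after a @ step 1: {m1}
  — P admits the full trace.
Executing a from Q (initial set {n0}):
  after a @ step 1: no successor for Q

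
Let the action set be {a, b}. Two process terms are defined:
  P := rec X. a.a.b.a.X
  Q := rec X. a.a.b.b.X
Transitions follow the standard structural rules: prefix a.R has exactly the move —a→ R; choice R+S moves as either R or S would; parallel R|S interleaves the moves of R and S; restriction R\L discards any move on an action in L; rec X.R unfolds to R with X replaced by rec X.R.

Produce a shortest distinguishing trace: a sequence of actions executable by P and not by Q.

Reachable graph of P (4 states):
  u0 = rec X. a.a.b.a.X | --a--▸ u1
  u1 = a.b.a.(rec X. a.a.b.a.X) | --a--▸ u2
  u2 = b.a.(rec X. a.a.b.a.X) | --b--▸ u3
  u3 = a.(rec X. a.a.b.a.X) | --a--▸ u0
Reachable graph of Q (4 states):
  v0 = rec X. a.a.b.b.X | --a--▸ v1
  v1 = a.b.b.(rec X. a.a.b.b.X) | --a--▸ v2
  v2 = b.b.(rec X. a.a.b.b.X) | --b--▸ v3
  v3 = b.(rec X. a.a.b.b.X) | --b--▸ v0
Executing aaba from P (initial set {u0}):
  step 1 (a): {u1}
  step 2 (a): {u2}
  step 3 (b): {u3}
  step 4 (a): {u0}
  — P admits the full trace.
Executing aaba from Q (initial set {v0}):
  step 1 (a): {v1}
  step 2 (a): {v2}
  step 3 (b): {v3}
  step 4 (a): ∅ (Q stuck)

aaba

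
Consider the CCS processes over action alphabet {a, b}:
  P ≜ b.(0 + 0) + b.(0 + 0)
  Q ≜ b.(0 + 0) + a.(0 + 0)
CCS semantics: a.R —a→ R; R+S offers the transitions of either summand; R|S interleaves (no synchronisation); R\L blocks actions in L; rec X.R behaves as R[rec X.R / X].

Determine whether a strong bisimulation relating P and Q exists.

NO

LTS(P): 2 reachable states
  s0 = b.(0 + 0) + b.(0 + 0) ⊢ ··b··> s1
  s1 = 0 + 0 ⊢ deadlocked
LTS(Q): 2 reachable states
  t0 = b.(0 + 0) + a.(0 + 0) ⊢ ··a··> t1, ··b··> t1
  t1 = 0 + 0 ⊢ deadlocked
Bisimilarity quotient blocks:
  B0 = {s0}
  B1 = {s1, t1}
  B2 = {t0}
s0 ∈ B0, t0 ∈ B2 → different blocks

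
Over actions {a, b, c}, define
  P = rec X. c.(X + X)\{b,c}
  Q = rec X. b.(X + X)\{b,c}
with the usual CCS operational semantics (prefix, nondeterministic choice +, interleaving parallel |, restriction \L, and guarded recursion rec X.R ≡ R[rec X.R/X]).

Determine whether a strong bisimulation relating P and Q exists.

P's transition system — 2 states:
  p0 = rec X. c.(X + X)\{b,c} → --c--▸ p1
  p1 = ((rec X. c.(X + X)\{b,c}) + (rec X. c.(X + X)\{b,c}))\{b,c} → (no moves)
Q's transition system — 2 states:
  q0 = rec X. b.(X + X)\{b,c} → --b--▸ q1
  q1 = ((rec X. b.(X + X)\{b,c}) + (rec X. b.(X + X)\{b,c}))\{b,c} → (no moves)
Bisimilarity quotient blocks:
  B0 = {p0}
  B1 = {p1, q1}
  B2 = {q0}
p0 ∈ B0, q0 ∈ B2 → different blocks

P ≁ Q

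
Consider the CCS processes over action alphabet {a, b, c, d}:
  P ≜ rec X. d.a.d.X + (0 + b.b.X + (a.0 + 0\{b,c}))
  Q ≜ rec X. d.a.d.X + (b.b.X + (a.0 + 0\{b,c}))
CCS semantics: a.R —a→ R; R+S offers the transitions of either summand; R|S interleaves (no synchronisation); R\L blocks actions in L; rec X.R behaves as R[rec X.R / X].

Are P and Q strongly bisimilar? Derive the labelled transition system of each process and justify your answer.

LTS(P): 5 reachable states
  u0 = rec X. d.a.d.X + (0 + b.b.X + (a.0 + 0\{b,c})) | -a-> u1, -b-> u2, -d-> u3
  u1 = 0 | deadlocked
  u2 = b.(rec X. d.a.d.X + (0 + b.b.X + (a.0 + 0\{b,c}))) | -b-> u0
  u3 = a.d.(rec X. d.a.d.X + (0 + b.b.X + (a.0 + 0\{b,c}))) | -a-> u4
  u4 = d.(rec X. d.a.d.X + (0 + b.b.X + (a.0 + 0\{b,c}))) | -d-> u0
LTS(Q): 5 reachable states
  v0 = rec X. d.a.d.X + (b.b.X + (a.0 + 0\{b,c})) | -a-> v1, -b-> v2, -d-> v3
  v1 = 0 | deadlocked
  v2 = b.(rec X. d.a.d.X + (b.b.X + (a.0 + 0\{b,c}))) | -b-> v0
  v3 = a.d.(rec X. d.a.d.X + (b.b.X + (a.0 + 0\{b,c}))) | -a-> v4
  v4 = d.(rec X. d.a.d.X + (b.b.X + (a.0 + 0\{b,c}))) | -d-> v0
Partition-refinement fixed point:
  B0 = {u0, v0}
  B1 = {u1, v1}
  B2 = {u2, v2}
  B3 = {u3, v3}
  B4 = {u4, v4}
u0 ∈ B0, v0 ∈ B0 → same block

P ~ Q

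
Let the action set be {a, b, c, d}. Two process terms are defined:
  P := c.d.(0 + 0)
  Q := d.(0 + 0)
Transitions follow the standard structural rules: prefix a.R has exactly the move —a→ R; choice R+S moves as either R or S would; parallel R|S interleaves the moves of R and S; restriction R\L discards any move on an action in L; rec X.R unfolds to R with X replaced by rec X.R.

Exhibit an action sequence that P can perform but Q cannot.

c

LTS(P): 3 reachable states
  p0 = c.d.(0 + 0) → ··c··> p1
  p1 = d.(0 + 0) → ··d··> p2
  p2 = 0 + 0 → deadlocked
LTS(Q): 2 reachable states
  q0 = d.(0 + 0) → ··d··> q1
  q1 = 0 + 0 → deadlocked
Executing c from P (initial set {p0}):
  step 1 (c): {p1}
  P completes σ.
Executing c from Q (initial set {q0}):
  step 1 (c): ∅  — Q cannot continue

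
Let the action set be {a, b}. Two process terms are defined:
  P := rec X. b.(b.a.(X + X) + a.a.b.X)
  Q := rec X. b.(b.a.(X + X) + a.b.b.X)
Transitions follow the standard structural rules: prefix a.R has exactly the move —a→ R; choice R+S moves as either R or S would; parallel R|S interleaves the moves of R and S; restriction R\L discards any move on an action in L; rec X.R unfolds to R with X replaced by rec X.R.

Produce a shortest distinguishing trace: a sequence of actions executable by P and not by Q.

baa

P's transition system — 6 states:
  p0 = rec X. b.(b.a.(X + X) + a.a.b.X) | =b=> p1
  p1 = b.a.((rec X. b.(b.a.(X + X) + a.a.b.X)) + (rec X. b.(b.a.(X + X) + a.a.b.X))) + a.a.b.(rec X. b.(b.a.(X + X) + a.a.b.X)) | =a=> p2, =b=> p3
  p2 = a.b.(rec X. b.(b.a.(X + X) + a.a.b.X)) | =a=> p4
  p3 = a.((rec X. b.(b.a.(X + X) + a.a.b.X)) + (rec X. b.(b.a.(X + X) + a.a.b.X))) | =a=> p5
  p4 = b.(rec X. b.(b.a.(X + X) + a.a.b.X)) | =b=> p0
  p5 = (rec X. b.(b.a.(X + X) + a.a.b.X)) + (rec X. b.(b.a.(X + X) + a.a.b.X)) | =b=> p1
Q's transition system — 6 states:
  q0 = rec X. b.(b.a.(X + X) + a.b.b.X) | =b=> q1
  q1 = b.a.((rec X. b.(b.a.(X + X) + a.b.b.X)) + (rec X. b.(b.a.(X + X) + a.b.b.X))) + a.b.b.(rec X. b.(b.a.(X + X) + a.b.b.X)) | =a=> q2, =b=> q3
  q2 = b.b.(rec X. b.(b.a.(X + X) + a.b.b.X)) | =b=> q4
  q3 = a.((rec X. b.(b.a.(X + X) + a.b.b.X)) + (rec X. b.(b.a.(X + X) + a.b.b.X))) | =a=> q5
  q4 = b.(rec X. b.(b.a.(X + X) + a.b.b.X)) | =b=> q0
  q5 = (rec X. b.(b.a.(X + X) + a.b.b.X)) + (rec X. b.(b.a.(X + X) + a.b.b.X)) | =b=> q1
Run σ = ⟨baa⟩ on P: start {p0}
  after b @ step 1: {p1}
  after a @ step 2: {p2}
  after a @ step 3: {p4}
  ✓ P
Run σ = ⟨baa⟩ on Q: start {q0}
  after b @ step 1: {q1}
  after a @ step 2: {q2}
  after a @ step 3: ∅  — Q cannot continue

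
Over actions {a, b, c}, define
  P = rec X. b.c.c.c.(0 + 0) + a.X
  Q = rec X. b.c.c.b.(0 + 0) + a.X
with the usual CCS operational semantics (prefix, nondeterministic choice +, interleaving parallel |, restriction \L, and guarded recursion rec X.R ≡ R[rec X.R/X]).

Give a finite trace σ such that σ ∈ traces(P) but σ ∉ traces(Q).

P's transition system — 5 states:
  m0 = rec X. b.c.c.c.(0 + 0) + a.X :: —a→ m0, —b→ m1
  m1 = c.c.c.(0 + 0) :: —c→ m2
  m2 = c.c.(0 + 0) :: —c→ m3
  m3 = c.(0 + 0) :: —c→ m4
  m4 = 0 + 0 :: ∅
Q's transition system — 5 states:
  n0 = rec X. b.c.c.b.(0 + 0) + a.X :: —a→ n0, —b→ n1
  n1 = c.c.b.(0 + 0) :: —c→ n2
  n2 = c.b.(0 + 0) :: —c→ n3
  n3 = b.(0 + 0) :: —b→ n4
  n4 = 0 + 0 :: ∅
Executing bccc from P (initial set {m0}):
  after b @ step 1: {m1}
  after c @ step 2: {m2}
  after c @ step 3: {m3}
  after c @ step 4: {m4}
  ✓ P
Executing bccc from Q (initial set {n0}):
  after b @ step 1: {n1}
  after c @ step 2: {n2}
  after c @ step 3: {n3}
  after c @ step 4: ∅ (Q stuck)

bccc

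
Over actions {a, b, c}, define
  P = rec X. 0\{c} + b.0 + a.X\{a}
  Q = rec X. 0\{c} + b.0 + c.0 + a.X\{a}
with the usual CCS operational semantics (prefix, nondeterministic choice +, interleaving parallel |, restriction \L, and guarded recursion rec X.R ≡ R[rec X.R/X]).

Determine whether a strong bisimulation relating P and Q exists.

NO

Reachable graph of P (4 states):
  p0 = rec X. 0\{c} + b.0 + a.X\{a} has moves =a=> p1, =b=> p2
  p1 = (rec X. 0\{c} + b.0 + a.X\{a})\{a} has moves =b=> p3
  p2 = 0 has moves ·
  p3 = 0\{a} has moves ·
Reachable graph of Q (4 states):
  q0 = rec X. 0\{c} + b.0 + c.0 + a.X\{a} has moves =a=> q1, =b=> q2, =c=> q2
  q1 = (rec X. 0\{c} + b.0 + c.0 + a.X\{a})\{a} has moves =b=> q3, =c=> q3
  q2 = 0 has moves ·
  q3 = 0\{a} has moves ·
Coarsest stable partition (strong bisimilarity classes):
  B0 = {p0}
  B1 = {p1}
  B2 = {p2, p3, q2, q3}
  B3 = {q0}
  B4 = {q1}
p0 ∈ B0, q0 ∈ B3 → different blocks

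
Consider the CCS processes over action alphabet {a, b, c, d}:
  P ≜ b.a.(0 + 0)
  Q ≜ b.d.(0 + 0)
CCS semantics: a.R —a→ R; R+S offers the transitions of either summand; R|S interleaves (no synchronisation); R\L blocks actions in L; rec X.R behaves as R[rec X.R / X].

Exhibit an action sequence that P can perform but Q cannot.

ba

P's transition system — 3 states:
  u0 = b.a.(0 + 0) ⊢ —b→ u1
  u1 = a.(0 + 0) ⊢ —a→ u2
  u2 = 0 + 0 ⊢ stopped
Q's transition system — 3 states:
  v0 = b.d.(0 + 0) ⊢ —b→ v1
  v1 = d.(0 + 0) ⊢ —d→ v2
  v2 = 0 + 0 ⊢ stopped
Executing ba from P (initial set {u0}):
  step 1 (b): {u1}
  step 2 (a): {u2}
  ✓ P
Executing ba from Q (initial set {v0}):
  step 1 (b): {v1}
  step 2 (a): ∅  — Q cannot continue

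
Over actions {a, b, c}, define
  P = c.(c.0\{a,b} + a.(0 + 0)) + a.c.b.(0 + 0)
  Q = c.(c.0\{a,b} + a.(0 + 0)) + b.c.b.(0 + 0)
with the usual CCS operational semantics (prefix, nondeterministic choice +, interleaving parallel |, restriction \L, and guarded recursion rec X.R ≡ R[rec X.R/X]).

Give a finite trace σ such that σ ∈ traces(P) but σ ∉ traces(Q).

a

Reachable graph of P (6 states):
  p0 = c.(c.0\{a,b} + a.(0 + 0)) + a.c.b.(0 + 0) ⊢ --a--▸ p1, --c--▸ p2
  p1 = c.b.(0 + 0) ⊢ --c--▸ p3
  p2 = c.0\{a,b} + a.(0 + 0) ⊢ --a--▸ p4, --c--▸ p5
  p3 = b.(0 + 0) ⊢ --b--▸ p4
  p4 = 0 + 0 ⊢ deadlocked
  p5 = 0\{a,b} ⊢ deadlocked
Reachable graph of Q (6 states):
  q0 = c.(c.0\{a,b} + a.(0 + 0)) + b.c.b.(0 + 0) ⊢ --b--▸ q1, --c--▸ q2
  q1 = c.b.(0 + 0) ⊢ --c--▸ q3
  q2 = c.0\{a,b} + a.(0 + 0) ⊢ --a--▸ q4, --c--▸ q5
  q3 = b.(0 + 0) ⊢ --b--▸ q4
  q4 = 0 + 0 ⊢ deadlocked
  q5 = 0\{a,b} ⊢ deadlocked
Trace ⟨a⟩ through P, begin at {p0}:
  step 1 (a): {p1}
  — P admits the full trace.
Trace ⟨a⟩ through Q, begin at {q0}:
  step 1 (a): no successor for Q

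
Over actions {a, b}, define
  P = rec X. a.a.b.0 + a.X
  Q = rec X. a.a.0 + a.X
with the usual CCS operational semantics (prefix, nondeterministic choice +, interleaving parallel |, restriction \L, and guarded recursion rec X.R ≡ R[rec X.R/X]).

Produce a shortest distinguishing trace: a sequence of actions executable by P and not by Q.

LTS(P): 4 reachable states
  u0 = rec X. a.a.b.0 + a.X → =a=> u0, =a=> u1
  u1 = a.b.0 → =a=> u2
  u2 = b.0 → =b=> u3
  u3 = 0 → stopped
LTS(Q): 3 reachable states
  v0 = rec X. a.a.0 + a.X → =a=> v0, =a=> v1
  v1 = a.0 → =a=> v2
  v2 = 0 → stopped
Trace ⟨aab⟩ through P, begin at {u0}:
  [1] a ⇒ {u0, u1}
  [2] a ⇒ {u0, u1, u2}
  [3] b ⇒ {u3}
  — P admits the full trace.
Trace ⟨aab⟩ through Q, begin at {v0}:
  [1] a ⇒ {v0, v1}
  [2] a ⇒ {v0, v1, v2}
  [3] b ⇒ no successor for Q

aab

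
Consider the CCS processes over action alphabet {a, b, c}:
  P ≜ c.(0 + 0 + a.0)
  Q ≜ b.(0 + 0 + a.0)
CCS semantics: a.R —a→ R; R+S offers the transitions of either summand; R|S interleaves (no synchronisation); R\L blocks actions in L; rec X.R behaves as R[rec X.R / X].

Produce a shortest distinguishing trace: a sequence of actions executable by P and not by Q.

P's transition system — 3 states:
  m0 = c.(0 + 0 + a.0) ⊢ ··c··> m1
  m1 = 0 + 0 + a.0 ⊢ ··a··> m2
  m2 = 0 ⊢ stopped
Q's transition system — 3 states:
  n0 = b.(0 + 0 + a.0) ⊢ ··b··> n1
  n1 = 0 + 0 + a.0 ⊢ ··a··> n2
  n2 = 0 ⊢ stopped
Run σ = ⟨c⟩ on P: start {m0}
  [1] c ⇒ {m1}
  ✓ P
Run σ = ⟨c⟩ on Q: start {n0}
  [1] c ⇒ no successor for Q

c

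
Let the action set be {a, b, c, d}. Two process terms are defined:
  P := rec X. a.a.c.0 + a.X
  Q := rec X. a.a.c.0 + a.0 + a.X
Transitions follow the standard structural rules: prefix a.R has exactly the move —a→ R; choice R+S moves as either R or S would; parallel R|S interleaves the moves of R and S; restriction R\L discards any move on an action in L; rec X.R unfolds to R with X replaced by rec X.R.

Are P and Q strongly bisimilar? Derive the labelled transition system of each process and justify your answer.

P ≁ Q

LTS(P): 4 reachable states
  p0 = rec X. a.a.c.0 + a.X → -a-> p0, -a-> p1
  p1 = a.c.0 → -a-> p2
  p2 = c.0 → -c-> p3
  p3 = 0 → (no moves)
LTS(Q): 4 reachable states
  q0 = rec X. a.a.c.0 + a.0 + a.X → -a-> q0, -a-> q1, -a-> q2
  q1 = 0 → (no moves)
  q2 = a.c.0 → -a-> q3
  q3 = c.0 → -c-> q1
Partition-refinement fixed point:
  B0 = {p0}
  B1 = {p1, q2}
  B2 = {p2, q3}
  B3 = {p3, q1}
  B4 = {q0}
p0 ∈ B0, q0 ∈ B4 → different blocks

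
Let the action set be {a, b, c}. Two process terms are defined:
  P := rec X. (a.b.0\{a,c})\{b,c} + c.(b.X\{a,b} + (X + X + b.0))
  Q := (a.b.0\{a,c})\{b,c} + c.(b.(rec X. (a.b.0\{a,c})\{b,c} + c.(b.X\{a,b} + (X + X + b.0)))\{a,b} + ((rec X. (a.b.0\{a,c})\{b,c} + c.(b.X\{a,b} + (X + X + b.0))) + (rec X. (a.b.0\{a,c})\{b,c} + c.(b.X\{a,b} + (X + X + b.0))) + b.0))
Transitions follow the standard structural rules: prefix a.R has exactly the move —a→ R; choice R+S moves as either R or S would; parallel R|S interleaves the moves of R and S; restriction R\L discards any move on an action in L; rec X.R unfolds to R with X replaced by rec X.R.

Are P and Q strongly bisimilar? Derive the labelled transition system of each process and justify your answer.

LTS(P): 6 reachable states
  p0 = rec X. (a.b.0\{a,c})\{b,c} + c.(b.X\{a,b} + (X + X + b.0)) | ··a··> p1, ··c··> p2
  p1 = (b.0\{a,c})\{b,c} | ∅
  p2 = b.(rec X. (a.b.0\{a,c})\{b,c} + c.(b.X\{a,b} + (X + X + b.0)))\{a,b} + ((rec X. (a.b.0\{a,c})\{b,c} + c.(b.X\{a,b} + (X + X + b.0))) + (rec X. (a.b.0\{a,c})\{b,c} + c.(b.X\{a,b} + (X + X + b.0))) + b.0) | ··a··> p1, ··b··> p3, ··b··> p4, ··c··> p2
  p3 = (rec X. (a.b.0\{a,c})\{b,c} + c.(b.X\{a,b} + (X + X + b.0)))\{a,b} | ··c··> p5
  p4 = 0 | ∅
  p5 = (b.(rec X. (a.b.0\{a,c})\{b,c} + c.(b.X\{a,b} + (X + X + b.0)))\{a,b} + ((rec X. (a.b.0\{a,c})\{b,c} + c.(b.X\{a,b} + (X + X + b.0))) + (rec X. (a.b.0\{a,c})\{b,c} + c.(b.X\{a,b} + (X + X + b.0))) + b.0))\{a,b} | ··c··> p5
LTS(Q): 6 reachable states
  q0 = (a.b.0\{a,c})\{b,c} + c.(b.(rec X. (a.b.0\{a,c})\{b,c} + c.(b.X\{a,b} + (X + X + b.0)))\{a,b} + ((rec X. (a.b.0\{a,c})\{b,c} + c.(b.X\{a,b} + (X + X + b.0))) + (rec X. (a.b.0\{a,c})\{b,c} + c.(b.X\{a,b} + (X + X + b.0))) + b.0)) | ··a··> q1, ··c··> q2
  q1 = (b.0\{a,c})\{b,c} | ∅
  q2 = b.(rec X. (a.b.0\{a,c})\{b,c} + c.(b.X\{a,b} + (X + X + b.0)))\{a,b} + ((rec X. (a.b.0\{a,c})\{b,c} + c.(b.X\{a,b} + (X + X + b.0))) + (rec X. (a.b.0\{a,c})\{b,c} + c.(b.X\{a,b} + (X + X + b.0))) + b.0) | ··a··> q1, ··b··> q3, ··b··> q4, ··c··> q2
  q3 = (rec X. (a.b.0\{a,c})\{b,c} + c.(b.X\{a,b} + (X + X + b.0)))\{a,b} | ··c··> q5
  q4 = 0 | ∅
  q5 = (b.(rec X. (a.b.0\{a,c})\{b,c} + c.(b.X\{a,b} + (X + X + b.0)))\{a,b} + ((rec X. (a.b.0\{a,c})\{b,c} + c.(b.X\{a,b} + (X + X + b.0))) + (rec X. (a.b.0\{a,c})\{b,c} + c.(b.X\{a,b} + (X + X + b.0))) + b.0))\{a,b} | ··c··> q5
Coarsest stable partition (strong bisimilarity classes):
  B0 = {p0, q0}
  B1 = {p1, p4, q1, q4}
  B2 = {p2, q2}
  B3 = {p3, p5, q3, q5}
p0 ∈ B0, q0 ∈ B0 → same block

bisimilar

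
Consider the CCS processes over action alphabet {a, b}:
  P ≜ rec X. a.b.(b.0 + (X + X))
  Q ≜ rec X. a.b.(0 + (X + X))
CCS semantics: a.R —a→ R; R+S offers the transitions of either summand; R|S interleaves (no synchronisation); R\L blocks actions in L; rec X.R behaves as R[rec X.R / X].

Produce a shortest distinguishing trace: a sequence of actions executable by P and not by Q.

abb

LTS(P): 4 reachable states
  p0 = rec X. a.b.(b.0 + (X + X)) | =a=> p1
  p1 = b.(b.0 + ((rec X. a.b.(b.0 + (X + X))) + (rec X. a.b.(b.0 + (X + X))))) | =b=> p2
  p2 = b.0 + ((rec X. a.b.(b.0 + (X + X))) + (rec X. a.b.(b.0 + (X + X)))) | =a=> p1, =b=> p3
  p3 = 0 | (no moves)
LTS(Q): 3 reachable states
  q0 = rec X. a.b.(0 + (X + X)) | =a=> q1
  q1 = b.(0 + ((rec X. a.b.(0 + (X + X))) + (rec X. a.b.(0 + (X + X))))) | =b=> q2
  q2 = 0 + ((rec X. a.b.(0 + (X + X))) + (rec X. a.b.(0 + (X + X)))) | =a=> q1
Trace ⟨abb⟩ through P, begin at {p0}:
  after a @ step 1: {p1}
  after b @ step 2: {p2}
  after b @ step 3: {p3}
  ✓ P
Trace ⟨abb⟩ through Q, begin at {q0}:
  after a @ step 1: {q1}
  after b @ step 2: {q2}
  after b @ step 3: ∅ (Q stuck)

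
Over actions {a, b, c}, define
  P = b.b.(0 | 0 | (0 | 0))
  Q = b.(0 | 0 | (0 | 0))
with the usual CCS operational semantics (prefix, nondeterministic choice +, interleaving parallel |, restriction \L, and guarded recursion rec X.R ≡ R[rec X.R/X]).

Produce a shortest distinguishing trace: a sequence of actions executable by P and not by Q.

LTS(P): 3 reachable states
  p0 = b.b.(0 | 0 | (0 | 0)) ⊢ =b=> p1
  p1 = b.(0 | 0 | (0 | 0)) ⊢ =b=> p2
  p2 = 0 | 0 | (0 | 0) ⊢ (no moves)
LTS(Q): 2 reachable states
  q0 = b.(0 | 0 | (0 | 0)) ⊢ =b=> q1
  q1 = 0 | 0 | (0 | 0) ⊢ (no moves)
Run σ = ⟨bb⟩ on P: start {p0}
  [1] b ⇒ {p1}
  [2] b ⇒ {p2}
  — P admits the full trace.
Run σ = ⟨bb⟩ on Q: start {q0}
  [1] b ⇒ {q1}
  [2] b ⇒ ∅ (Q stuck)

bb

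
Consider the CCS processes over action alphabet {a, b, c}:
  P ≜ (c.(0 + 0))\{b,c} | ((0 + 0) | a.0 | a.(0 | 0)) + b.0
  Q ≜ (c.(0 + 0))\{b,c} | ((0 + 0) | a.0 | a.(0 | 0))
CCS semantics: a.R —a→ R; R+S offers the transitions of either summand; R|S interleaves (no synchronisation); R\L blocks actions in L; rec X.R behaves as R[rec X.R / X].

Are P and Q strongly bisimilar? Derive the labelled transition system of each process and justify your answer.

P ≁ Q

LTS(P): 5 reachable states
  u0 = (c.(0 + 0))\{b,c} | ((0 + 0) | a.0 | a.(0 | 0)) + b.0 → =a=> u1, =a=> u2, =b=> u3
  u1 = (c.(0 + 0))\{b,c} | ((0 + 0) | 0 | a.(0 | 0)) → =a=> u4
  u2 = (c.(0 + 0))\{b,c} | ((0 + 0) | a.0 | (0 | 0)) → =a=> u4
  u3 = 0 → ∅
  u4 = (c.(0 + 0))\{b,c} | ((0 + 0) | 0 | (0 | 0)) → ∅
LTS(Q): 4 reachable states
  v0 = (c.(0 + 0))\{b,c} | ((0 + 0) | a.0 | a.(0 | 0)) → =a=> v1, =a=> v2
  v1 = (c.(0 + 0))\{b,c} | ((0 + 0) | 0 | a.(0 | 0)) → =a=> v3
  v2 = (c.(0 + 0))\{b,c} | ((0 + 0) | a.0 | (0 | 0)) → =a=> v3
  v3 = (c.(0 + 0))\{b,c} | ((0 + 0) | 0 | (0 | 0)) → ∅
Coarsest stable partition (strong bisimilarity classes):
  B0 = {u0}
  B1 = {u1, u2, v1, v2}
  B2 = {u3, u4, v3}
  B3 = {v0}
u0 ∈ B0, v0 ∈ B3 → different blocks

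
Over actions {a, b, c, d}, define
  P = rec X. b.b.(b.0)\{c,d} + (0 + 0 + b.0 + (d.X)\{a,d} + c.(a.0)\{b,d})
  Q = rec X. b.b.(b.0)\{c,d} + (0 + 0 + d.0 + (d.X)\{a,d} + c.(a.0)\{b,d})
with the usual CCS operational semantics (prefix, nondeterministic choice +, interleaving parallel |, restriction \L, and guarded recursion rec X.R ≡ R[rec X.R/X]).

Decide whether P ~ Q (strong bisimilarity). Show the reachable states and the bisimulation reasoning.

Reachable graph of P (7 states):
  p0 = rec X. b.b.(b.0)\{c,d} + (0 + 0 + b.0 + (d.X)\{a,d} + c.(a.0)\{b,d}) | -b-> p1, -b-> p2, -c-> p3
  p1 = 0 | ·
  p2 = b.(b.0)\{c,d} | -b-> p4
  p3 = (a.0)\{b,d} | -a-> p5
  p4 = (b.0)\{c,d} | -b-> p6
  p5 = 0\{b,d} | ·
  p6 = 0\{c,d} | ·
Reachable graph of Q (7 states):
  q0 = rec X. b.b.(b.0)\{c,d} + (0 + 0 + d.0 + (d.X)\{a,d} + c.(a.0)\{b,d}) | -b-> q1, -c-> q2, -d-> q3
  q1 = b.(b.0)\{c,d} | -b-> q4
  q2 = (a.0)\{b,d} | -a-> q5
  q3 = 0 | ·
  q4 = (b.0)\{c,d} | -b-> q6
  q5 = 0\{b,d} | ·
  q6 = 0\{c,d} | ·
Partition-refinement fixed point:
  B0 = {p0}
  B1 = {p2, q1}
  B2 = {p4, q4}
  B3 = {p1, p5, p6, q3, q5, q6}
  B4 = {p3, q2}
  B5 = {q0}
p0 ∈ B0, q0 ∈ B5 → different blocks

P ≁ Q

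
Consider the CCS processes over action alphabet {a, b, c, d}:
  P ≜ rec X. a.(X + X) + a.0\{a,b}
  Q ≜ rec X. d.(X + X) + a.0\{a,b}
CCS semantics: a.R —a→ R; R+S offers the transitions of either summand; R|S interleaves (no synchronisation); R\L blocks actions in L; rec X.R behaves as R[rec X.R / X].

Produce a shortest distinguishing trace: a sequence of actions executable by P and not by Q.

aa

LTS(P): 3 reachable states
  s0 = rec X. a.(X + X) + a.0\{a,b} has moves —a→ s1, —a→ s2
  s1 = (rec X. a.(X + X) + a.0\{a,b}) + (rec X. a.(X + X) + a.0\{a,b}) has moves —a→ s1, —a→ s2
  s2 = 0\{a,b} has moves ·
LTS(Q): 3 reachable states
  t0 = rec X. d.(X + X) + a.0\{a,b} has moves —a→ t1, —d→ t2
  t1 = 0\{a,b} has moves ·
  t2 = (rec X. d.(X + X) + a.0\{a,b}) + (rec X. d.(X + X) + a.0\{a,b}) has moves —a→ t1, —d→ t2
Executing aa from P (initial set {s0}):
  step 1 (a): {s1, s2}
  step 2 (a): {s1, s2}
  — P admits the full trace.
Executing aa from Q (initial set {t0}):
  step 1 (a): {t1}
  step 2 (a): no successor for Q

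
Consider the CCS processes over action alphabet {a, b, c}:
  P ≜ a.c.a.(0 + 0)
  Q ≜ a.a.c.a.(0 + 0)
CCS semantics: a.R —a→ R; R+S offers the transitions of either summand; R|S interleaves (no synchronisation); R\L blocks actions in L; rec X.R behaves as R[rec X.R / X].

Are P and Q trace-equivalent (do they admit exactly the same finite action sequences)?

trace-distinct — witness ⟨ac⟩

Reachable graph of P (4 states):
  p0 = a.c.a.(0 + 0) has moves —a→ p1
  p1 = c.a.(0 + 0) has moves —c→ p2
  p2 = a.(0 + 0) has moves —a→ p3
  p3 = 0 + 0 has moves ·
Reachable graph of Q (5 states):
  q0 = a.a.c.a.(0 + 0) has moves —a→ q1
  q1 = a.c.a.(0 + 0) has moves —a→ q2
  q2 = c.a.(0 + 0) has moves —c→ q3
  q3 = a.(0 + 0) has moves —a→ q4
  q4 = 0 + 0 has moves ·
Trace ⟨ac⟩ through P, begin at {p0}:
  [1] a ⇒ {p1}
  [2] c ⇒ {p2}
  ✓ P
Trace ⟨ac⟩ through Q, begin at {q0}:
  [1] a ⇒ {q1}
  [2] c ⇒ ∅ (Q stuck)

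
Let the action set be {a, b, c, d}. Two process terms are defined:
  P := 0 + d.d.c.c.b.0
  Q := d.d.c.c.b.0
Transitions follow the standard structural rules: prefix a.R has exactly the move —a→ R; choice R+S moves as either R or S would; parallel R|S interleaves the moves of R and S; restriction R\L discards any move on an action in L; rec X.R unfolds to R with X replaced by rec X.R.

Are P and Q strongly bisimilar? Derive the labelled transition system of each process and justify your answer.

YES

P's transition system — 6 states:
  s0 = 0 + d.d.c.c.b.0 | =d=> s1
  s1 = d.c.c.b.0 | =d=> s2
  s2 = c.c.b.0 | =c=> s3
  s3 = c.b.0 | =c=> s4
  s4 = b.0 | =b=> s5
  s5 = 0 | stopped
Q's transition system — 6 states:
  t0 = d.d.c.c.b.0 | =d=> t1
  t1 = d.c.c.b.0 | =d=> t2
  t2 = c.c.b.0 | =c=> t3
  t3 = c.b.0 | =c=> t4
  t4 = b.0 | =b=> t5
  t5 = 0 | stopped
Bisimilarity quotient blocks:
  B0 = {s0, t0}
  B1 = {s1, t1}
  B2 = {s2, t2}
  B3 = {s3, t3}
  B4 = {s4, t4}
  B5 = {s5, t5}
s0 ∈ B0, t0 ∈ B0 → same block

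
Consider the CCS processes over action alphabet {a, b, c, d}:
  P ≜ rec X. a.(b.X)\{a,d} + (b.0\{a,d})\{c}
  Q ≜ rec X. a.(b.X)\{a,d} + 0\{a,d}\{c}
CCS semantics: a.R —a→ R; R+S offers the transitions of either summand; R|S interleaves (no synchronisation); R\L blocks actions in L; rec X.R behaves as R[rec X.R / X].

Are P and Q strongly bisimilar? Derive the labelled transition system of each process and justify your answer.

P's transition system — 5 states:
  s0 = rec X. a.(b.X)\{a,d} + (b.0\{a,d})\{c} → =a=> s1, =b=> s2
  s1 = (b.(rec X. a.(b.X)\{a,d} + (b.0\{a,d})\{c}))\{a,d} → =b=> s3
  s2 = 0\{a,d}\{c} → (no moves)
  s3 = (rec X. a.(b.X)\{a,d} + (b.0\{a,d})\{c})\{a,d} → =b=> s4
  s4 = 0\{a,d}\{c}\{a,d} → (no moves)
Q's transition system — 3 states:
  t0 = rec X. a.(b.X)\{a,d} + 0\{a,d}\{c} → =a=> t1
  t1 = (b.(rec X. a.(b.X)\{a,d} + 0\{a,d}\{c}))\{a,d} → =b=> t2
  t2 = (rec X. a.(b.X)\{a,d} + 0\{a,d}\{c})\{a,d} → (no moves)
Partition-refinement fixed point:
  B0 = {s0}
  B1 = {s1}
  B2 = {s3, t1}
  B3 = {s2, s4, t2}
  B4 = {t0}
s0 ∈ B0, t0 ∈ B4 → different blocks

NO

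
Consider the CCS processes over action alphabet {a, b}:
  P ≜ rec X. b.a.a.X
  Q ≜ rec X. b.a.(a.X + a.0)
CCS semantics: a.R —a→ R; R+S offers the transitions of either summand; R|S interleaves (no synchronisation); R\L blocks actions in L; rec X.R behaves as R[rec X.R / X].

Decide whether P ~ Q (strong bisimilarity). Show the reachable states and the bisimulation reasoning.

P's transition system — 3 states:
  m0 = rec X. b.a.a.X → --b--▸ m1
  m1 = a.a.(rec X. b.a.a.X) → --a--▸ m2
  m2 = a.(rec X. b.a.a.X) → --a--▸ m0
Q's transition system — 4 states:
  n0 = rec X. b.a.(a.X + a.0) → --b--▸ n1
  n1 = a.(a.(rec X. b.a.(a.X + a.0)) + a.0) → --a--▸ n2
  n2 = a.(rec X. b.a.(a.X + a.0)) + a.0 → --a--▸ n0, --a--▸ n3
  n3 = 0 → ·
Partition-refinement fixed point:
  B0 = {m0}
  B1 = {m1}
  B2 = {m2}
  B3 = {n0}
  B4 = {n1}
  B5 = {n2}
  B6 = {n3}
m0 ∈ B0, n0 ∈ B3 → different blocks

not bisimilar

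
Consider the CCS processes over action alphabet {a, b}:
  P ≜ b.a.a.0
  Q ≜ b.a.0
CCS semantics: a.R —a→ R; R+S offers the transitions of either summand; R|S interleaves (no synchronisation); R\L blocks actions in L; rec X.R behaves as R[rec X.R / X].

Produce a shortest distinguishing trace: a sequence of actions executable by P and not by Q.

LTS(P): 4 reachable states
  s0 = b.a.a.0 has moves -b-> s1
  s1 = a.a.0 has moves -a-> s2
  s2 = a.0 has moves -a-> s3
  s3 = 0 has moves stopped
LTS(Q): 3 reachable states
  t0 = b.a.0 has moves -b-> t1
  t1 = a.0 has moves -a-> t2
  t2 = 0 has moves stopped
Run σ = ⟨baa⟩ on P: start {s0}
  [1] b ⇒ {s1}
  [2] a ⇒ {s2}
  [3] a ⇒ {s3}
  ✓ P
Run σ = ⟨baa⟩ on Q: start {t0}
  [1] b ⇒ {t1}
  [2] a ⇒ {t2}
  [3] a ⇒ no successor for Q

baa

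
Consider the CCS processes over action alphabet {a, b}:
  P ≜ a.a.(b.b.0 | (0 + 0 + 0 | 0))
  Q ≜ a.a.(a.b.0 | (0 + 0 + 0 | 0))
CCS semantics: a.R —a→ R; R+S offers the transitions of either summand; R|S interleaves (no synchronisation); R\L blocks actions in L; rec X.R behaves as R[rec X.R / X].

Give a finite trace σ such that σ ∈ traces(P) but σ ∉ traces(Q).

aab

LTS(P): 5 reachable states
  u0 = a.a.(b.b.0 | (0 + 0 + 0 | 0)) ⊢ =a=> u1
  u1 = a.(b.b.0 | (0 + 0 + 0 | 0)) ⊢ =a=> u2
  u2 = b.b.0 | (0 + 0 + 0 | 0) ⊢ =b=> u3
  u3 = b.0 | (0 + 0 + 0 | 0) ⊢ =b=> u4
  u4 = 0 | (0 + 0 + 0 | 0) ⊢ (no moves)
LTS(Q): 5 reachable states
  v0 = a.a.(a.b.0 | (0 + 0 + 0 | 0)) ⊢ =a=> v1
  v1 = a.(a.b.0 | (0 + 0 + 0 | 0)) ⊢ =a=> v2
  v2 = a.b.0 | (0 + 0 + 0 | 0) ⊢ =a=> v3
  v3 = b.0 | (0 + 0 + 0 | 0) ⊢ =b=> v4
  v4 = 0 | (0 + 0 + 0 | 0) ⊢ (no moves)
Run σ = ⟨aab⟩ on P: start {u0}
  step 1 (a): {u1}
  step 2 (a): {u2}
  step 3 (b): {u3}
  — P admits the full trace.
Run σ = ⟨aab⟩ on Q: start {v0}
  step 1 (a): {v1}
  step 2 (a): {v2}
  step 3 (b): ∅ (Q stuck)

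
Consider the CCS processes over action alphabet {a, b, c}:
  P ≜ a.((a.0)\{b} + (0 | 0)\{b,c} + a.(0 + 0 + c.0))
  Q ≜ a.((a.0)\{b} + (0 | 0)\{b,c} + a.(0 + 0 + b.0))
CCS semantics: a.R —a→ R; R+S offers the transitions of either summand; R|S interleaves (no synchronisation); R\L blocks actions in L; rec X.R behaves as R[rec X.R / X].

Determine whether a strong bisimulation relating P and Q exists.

P's transition system — 5 states:
  s0 = a.((a.0)\{b} + (0 | 0)\{b,c} + a.(0 + 0 + c.0)) :: --a--▸ s1
  s1 = (a.0)\{b} + (0 | 0)\{b,c} + a.(0 + 0 + c.0) :: --a--▸ s2, --a--▸ s3
  s2 = 0 + 0 + c.0 :: --c--▸ s4
  s3 = 0\{b} :: (no moves)
  s4 = 0 :: (no moves)
Q's transition system — 5 states:
  t0 = a.((a.0)\{b} + (0 | 0)\{b,c} + a.(0 + 0 + b.0)) :: --a--▸ t1
  t1 = (a.0)\{b} + (0 | 0)\{b,c} + a.(0 + 0 + b.0) :: --a--▸ t2, --a--▸ t3
  t2 = 0 + 0 + b.0 :: --b--▸ t4
  t3 = 0\{b} :: (no moves)
  t4 = 0 :: (no moves)
Partition-refinement fixed point:
  B0 = {s0}
  B1 = {s1}
  B2 = {s3, s4, t3, t4}
  B3 = {s2}
  B4 = {t0}
  B5 = {t1}
  B6 = {t2}
s0 ∈ B0, t0 ∈ B4 → different blocks

not bisimilar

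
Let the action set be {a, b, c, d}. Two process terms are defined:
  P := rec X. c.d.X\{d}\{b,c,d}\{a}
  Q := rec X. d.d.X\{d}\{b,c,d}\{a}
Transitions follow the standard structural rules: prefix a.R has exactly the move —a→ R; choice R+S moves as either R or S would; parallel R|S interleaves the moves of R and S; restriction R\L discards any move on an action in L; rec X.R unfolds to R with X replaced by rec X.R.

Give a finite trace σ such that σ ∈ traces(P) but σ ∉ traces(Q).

Reachable graph of P (3 states):
  s0 = rec X. c.d.X\{d}\{b,c,d}\{a} ⊢ =c=> s1
  s1 = d.(rec X. c.d.X\{d}\{b,c,d}\{a})\{d}\{b,c,d}\{a} ⊢ =d=> s2
  s2 = (rec X. c.d.X\{d}\{b,c,d}\{a})\{d}\{b,c,d}\{a} ⊢ (no moves)
Reachable graph of Q (3 states):
  t0 = rec X. d.d.X\{d}\{b,c,d}\{a} ⊢ =d=> t1
  t1 = d.(rec X. d.d.X\{d}\{b,c,d}\{a})\{d}\{b,c,d}\{a} ⊢ =d=> t2
  t2 = (rec X. d.d.X\{d}\{b,c,d}\{a})\{d}\{b,c,d}\{a} ⊢ (no moves)
Executing c from P (initial set {s0}):
  after c @ step 1: {s1}
  — P admits the full trace.
Executing c from Q (initial set {t0}):
  after c @ step 1: ∅  — Q cannot continue

c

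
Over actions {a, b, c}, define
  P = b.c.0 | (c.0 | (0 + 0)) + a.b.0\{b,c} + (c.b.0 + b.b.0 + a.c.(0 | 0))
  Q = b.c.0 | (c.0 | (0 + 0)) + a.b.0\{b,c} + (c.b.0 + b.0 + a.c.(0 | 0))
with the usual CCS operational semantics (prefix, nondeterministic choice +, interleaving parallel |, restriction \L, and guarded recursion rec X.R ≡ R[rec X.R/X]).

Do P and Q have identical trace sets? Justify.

traces(P) ≠ traces(Q) — witness ⟨bb⟩

P's transition system — 12 states:
  u0 = b.c.0 | (c.0 | (0 + 0)) + a.b.0\{b,c} + (c.b.0 + b.b.0 + a.c.(0 | 0)) :: -a-> u1, -a-> u2, -b-> u3, -b-> u4, -c-> u3, -c-> u5
  u1 = b.0\{b,c} :: -b-> u6
  u2 = c.(0 | 0) :: -c-> u7
  u3 = b.0 :: -b-> u8
  u4 = c.0 | (c.0 | (0 + 0)) :: -c-> u10, -c-> u9
  u5 = b.c.0 | (0 | (0 + 0)) :: -b-> u10
  u6 = 0\{b,c} :: ·
  u7 = 0 | 0 :: ·
  u8 = 0 :: ·
  u9 = 0 | (c.0 | (0 + 0)) :: -c-> u11
  u10 = c.0 | (0 | (0 + 0)) :: -c-> u11
  u11 = 0 | (0 | (0 + 0)) :: ·
Q's transition system — 12 states:
  v0 = b.c.0 | (c.0 | (0 + 0)) + a.b.0\{b,c} + (c.b.0 + b.0 + a.c.(0 | 0)) :: -a-> v1, -a-> v2, -b-> v3, -b-> v4, -c-> v5, -c-> v6
  v1 = b.0\{b,c} :: -b-> v7
  v2 = c.(0 | 0) :: -c-> v8
  v3 = 0 :: ·
  v4 = c.0 | (c.0 | (0 + 0)) :: -c-> v10, -c-> v9
  v5 = b.0 :: -b-> v3
  v6 = b.c.0 | (0 | (0 + 0)) :: -b-> v10
  v7 = 0\{b,c} :: ·
  v8 = 0 | 0 :: ·
  v9 = 0 | (c.0 | (0 + 0)) :: -c-> v11
  v10 = c.0 | (0 | (0 + 0)) :: -c-> v11
  v11 = 0 | (0 | (0 + 0)) :: ·
Trace ⟨bb⟩ through P, begin at {u0}:
  step 1 (b): {u3, u4}
  step 2 (b): {u8}
  P completes σ.
Trace ⟨bb⟩ through Q, begin at {v0}:
  step 1 (b): {v3, v4}
  step 2 (b): ∅ (Q stuck)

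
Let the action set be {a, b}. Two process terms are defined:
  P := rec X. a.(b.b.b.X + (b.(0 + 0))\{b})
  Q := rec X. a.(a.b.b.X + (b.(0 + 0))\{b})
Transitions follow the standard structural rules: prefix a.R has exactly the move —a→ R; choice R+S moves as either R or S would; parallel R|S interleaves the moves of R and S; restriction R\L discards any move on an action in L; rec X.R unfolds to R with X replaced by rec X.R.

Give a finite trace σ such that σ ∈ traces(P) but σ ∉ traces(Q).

ab

Reachable graph of P (4 states):
  m0 = rec X. a.(b.b.b.X + (b.(0 + 0))\{b}) | =a=> m1
  m1 = b.b.b.(rec X. a.(b.b.b.X + (b.(0 + 0))\{b})) + (b.(0 + 0))\{b} | =b=> m2
  m2 = b.b.(rec X. a.(b.b.b.X + (b.(0 + 0))\{b})) | =b=> m3
  m3 = b.(rec X. a.(b.b.b.X + (b.(0 + 0))\{b})) | =b=> m0
Reachable graph of Q (4 states):
  n0 = rec X. a.(a.b.b.X + (b.(0 + 0))\{b}) | =a=> n1
  n1 = a.b.b.(rec X. a.(a.b.b.X + (b.(0 + 0))\{b})) + (b.(0 + 0))\{b} | =a=> n2
  n2 = b.b.(rec X. a.(a.b.b.X + (b.(0 + 0))\{b})) | =b=> n3
  n3 = b.(rec X. a.(a.b.b.X + (b.(0 + 0))\{b})) | =b=> n0
Executing ab from P (initial set {m0}):
  [1] a ⇒ {m1}
  [2] b ⇒ {m2}
  P completes σ.
Executing ab from Q (initial set {n0}):
  [1] a ⇒ {n1}
  [2] b ⇒ ∅  — Q cannot continue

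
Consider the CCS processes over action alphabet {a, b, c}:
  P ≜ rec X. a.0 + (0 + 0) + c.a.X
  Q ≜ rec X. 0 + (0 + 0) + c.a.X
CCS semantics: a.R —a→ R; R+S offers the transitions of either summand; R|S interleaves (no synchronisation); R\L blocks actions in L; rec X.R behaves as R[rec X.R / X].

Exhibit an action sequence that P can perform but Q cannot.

LTS(P): 3 reachable states
  p0 = rec X. a.0 + (0 + 0) + c.a.X :: —a→ p1, —c→ p2
  p1 = 0 :: (no moves)
  p2 = a.(rec X. a.0 + (0 + 0) + c.a.X) :: —a→ p0
LTS(Q): 2 reachable states
  q0 = rec X. 0 + (0 + 0) + c.a.X :: —c→ q1
  q1 = a.(rec X. 0 + (0 + 0) + c.a.X) :: —a→ q0
Trace ⟨a⟩ through P, begin at {p0}:
  [1] a ⇒ {p1}
  P completes σ.
Trace ⟨a⟩ through Q, begin at {q0}:
  [1] a ⇒ no successor for Q

a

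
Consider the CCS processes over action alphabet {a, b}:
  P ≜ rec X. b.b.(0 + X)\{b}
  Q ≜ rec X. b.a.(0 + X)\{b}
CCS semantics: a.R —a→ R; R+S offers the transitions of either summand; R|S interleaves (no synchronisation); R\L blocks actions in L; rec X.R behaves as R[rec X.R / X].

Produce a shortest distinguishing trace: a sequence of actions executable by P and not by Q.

bb

P's transition system — 3 states:
  u0 = rec X. b.b.(0 + X)\{b} → —b→ u1
  u1 = b.(0 + (rec X. b.b.(0 + X)\{b}))\{b} → —b→ u2
  u2 = (0 + (rec X. b.b.(0 + X)\{b}))\{b} → ∅
Q's transition system — 3 states:
  v0 = rec X. b.a.(0 + X)\{b} → —b→ v1
  v1 = a.(0 + (rec X. b.a.(0 + X)\{b}))\{b} → —a→ v2
  v2 = (0 + (rec X. b.a.(0 + X)\{b}))\{b} → ∅
Run σ = ⟨bb⟩ on P: start {u0}
  step 1 (b): {u1}
  step 2 (b): {u2}
  ✓ P
Run σ = ⟨bb⟩ on Q: start {v0}
  step 1 (b): {v1}
  step 2 (b): ∅  — Q cannot continue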